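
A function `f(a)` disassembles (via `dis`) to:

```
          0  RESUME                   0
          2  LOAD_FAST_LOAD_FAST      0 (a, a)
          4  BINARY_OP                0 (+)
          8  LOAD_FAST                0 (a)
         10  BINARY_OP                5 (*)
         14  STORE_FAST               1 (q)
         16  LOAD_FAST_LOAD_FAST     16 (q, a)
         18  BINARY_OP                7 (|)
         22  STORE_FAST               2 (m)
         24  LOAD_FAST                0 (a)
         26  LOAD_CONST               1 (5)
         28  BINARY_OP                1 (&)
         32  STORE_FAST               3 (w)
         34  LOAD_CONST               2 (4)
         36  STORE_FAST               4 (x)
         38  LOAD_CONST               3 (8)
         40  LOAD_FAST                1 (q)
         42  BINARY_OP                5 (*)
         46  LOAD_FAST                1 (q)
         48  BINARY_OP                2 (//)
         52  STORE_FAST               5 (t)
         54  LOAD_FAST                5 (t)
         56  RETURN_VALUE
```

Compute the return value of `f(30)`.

8

LOAD_FAST_LOAD_FAST a,a → push 30,30. Stack: [30, 30]
BINARY_OP + → 30 + 30 = 60. Stack: [60]
LOAD_FAST a → push 30. Stack: [60, 30]
BINARY_OP * → 60 * 30 = 1800. Stack: [1800]
STORE_FAST q → q=1800. Stack: []
LOAD_FAST_LOAD_FAST q,a → push 1800,30. Stack: [1800, 30]
BINARY_OP | → 1800 | 30 = 1822. Stack: [1822]
STORE_FAST m → m=1822. Stack: []
LOAD_FAST a → push 30. Stack: [30]
LOAD_CONST → push 5. Stack: [30, 5]
BINARY_OP & → 30 & 5 = 4. Stack: [4]
STORE_FAST w → w=4. Stack: []
LOAD_CONST → push 4. Stack: [4]
STORE_FAST x → x=4. Stack: []
LOAD_CONST → push 8. Stack: [8]
LOAD_FAST q → push 1800. Stack: [8, 1800]
BINARY_OP * → 8 * 1800 = 14400. Stack: [14400]
LOAD_FAST q → push 1800. Stack: [14400, 1800]
BINARY_OP // → 14400 // 1800 = 8. Stack: [8]
STORE_FAST t → t=8. Stack: []
LOAD_FAST t → push 8. Stack: [8]
RETURN_VALUE → return 8.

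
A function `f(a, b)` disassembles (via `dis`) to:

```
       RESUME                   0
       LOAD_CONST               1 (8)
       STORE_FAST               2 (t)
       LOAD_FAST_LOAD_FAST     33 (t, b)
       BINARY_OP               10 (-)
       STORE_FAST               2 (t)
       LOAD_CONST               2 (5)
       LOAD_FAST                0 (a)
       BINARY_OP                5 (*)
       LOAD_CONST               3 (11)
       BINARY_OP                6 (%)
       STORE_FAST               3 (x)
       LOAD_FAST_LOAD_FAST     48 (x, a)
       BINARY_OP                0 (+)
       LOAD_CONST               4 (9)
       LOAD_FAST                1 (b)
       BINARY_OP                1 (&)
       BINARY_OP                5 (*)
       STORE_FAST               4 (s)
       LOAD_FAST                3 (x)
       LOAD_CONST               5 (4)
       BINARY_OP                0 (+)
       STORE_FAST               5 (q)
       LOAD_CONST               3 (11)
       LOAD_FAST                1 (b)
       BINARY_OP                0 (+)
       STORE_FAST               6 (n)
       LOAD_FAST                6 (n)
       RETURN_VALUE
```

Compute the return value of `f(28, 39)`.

LOAD_CONST → push 8. Stack: [8]
STORE_FAST t → t=8. Stack: []
LOAD_FAST_LOAD_FAST t,b → push 8,39. Stack: [8, 39]
BINARY_OP - → 8 - 39 = -31. Stack: [-31]
STORE_FAST t → t=-31. Stack: []
LOAD_CONST → push 5. Stack: [5]
LOAD_FAST a → push 28. Stack: [5, 28]
BINARY_OP * → 5 * 28 = 140. Stack: [140]
LOAD_CONST → push 11. Stack: [140, 11]
BINARY_OP % → 140 % 11 = 8. Stack: [8]
STORE_FAST x → x=8. Stack: []
LOAD_FAST_LOAD_FAST x,a → push 8,28. Stack: [8, 28]
BINARY_OP + → 8 + 28 = 36. Stack: [36]
LOAD_CONST → push 9. Stack: [36, 9]
LOAD_FAST b → push 39. Stack: [36, 9, 39]
BINARY_OP & → 9 & 39 = 1. Stack: [36, 1]
BINARY_OP * → 36 * 1 = 36. Stack: [36]
STORE_FAST s → s=36. Stack: []
LOAD_FAST x → push 8. Stack: [8]
LOAD_CONST → push 4. Stack: [8, 4]
BINARY_OP + → 8 + 4 = 12. Stack: [12]
STORE_FAST q → q=12. Stack: []
LOAD_CONST → push 11. Stack: [11]
LOAD_FAST b → push 39. Stack: [11, 39]
BINARY_OP + → 11 + 39 = 50. Stack: [50]
STORE_FAST n → n=50. Stack: []
LOAD_FAST n → push 50. Stack: [50]
RETURN_VALUE → return 50.

50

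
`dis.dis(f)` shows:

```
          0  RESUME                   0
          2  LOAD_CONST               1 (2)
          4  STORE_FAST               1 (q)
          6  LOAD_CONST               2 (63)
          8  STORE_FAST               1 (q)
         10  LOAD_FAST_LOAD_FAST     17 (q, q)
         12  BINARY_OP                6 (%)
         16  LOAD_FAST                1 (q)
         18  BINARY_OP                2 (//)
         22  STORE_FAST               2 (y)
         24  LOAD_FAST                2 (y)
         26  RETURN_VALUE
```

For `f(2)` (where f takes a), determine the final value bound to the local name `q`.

LOAD_CONST → push 2. Stack: [2]
STORE_FAST q → q=2. Stack: []
LOAD_CONST → push 63. Stack: [63]
STORE_FAST q → q=63. Stack: []
LOAD_FAST_LOAD_FAST q,q → push 63,63. Stack: [63, 63]
BINARY_OP % → 63 % 63 = 0. Stack: [0]
LOAD_FAST q → push 63. Stack: [0, 63]
BINARY_OP // → 0 // 63 = 0. Stack: [0]
STORE_FAST y → y=0. Stack: []
LOAD_FAST y → push 0. Stack: [0]
RETURN_VALUE → return 0.

63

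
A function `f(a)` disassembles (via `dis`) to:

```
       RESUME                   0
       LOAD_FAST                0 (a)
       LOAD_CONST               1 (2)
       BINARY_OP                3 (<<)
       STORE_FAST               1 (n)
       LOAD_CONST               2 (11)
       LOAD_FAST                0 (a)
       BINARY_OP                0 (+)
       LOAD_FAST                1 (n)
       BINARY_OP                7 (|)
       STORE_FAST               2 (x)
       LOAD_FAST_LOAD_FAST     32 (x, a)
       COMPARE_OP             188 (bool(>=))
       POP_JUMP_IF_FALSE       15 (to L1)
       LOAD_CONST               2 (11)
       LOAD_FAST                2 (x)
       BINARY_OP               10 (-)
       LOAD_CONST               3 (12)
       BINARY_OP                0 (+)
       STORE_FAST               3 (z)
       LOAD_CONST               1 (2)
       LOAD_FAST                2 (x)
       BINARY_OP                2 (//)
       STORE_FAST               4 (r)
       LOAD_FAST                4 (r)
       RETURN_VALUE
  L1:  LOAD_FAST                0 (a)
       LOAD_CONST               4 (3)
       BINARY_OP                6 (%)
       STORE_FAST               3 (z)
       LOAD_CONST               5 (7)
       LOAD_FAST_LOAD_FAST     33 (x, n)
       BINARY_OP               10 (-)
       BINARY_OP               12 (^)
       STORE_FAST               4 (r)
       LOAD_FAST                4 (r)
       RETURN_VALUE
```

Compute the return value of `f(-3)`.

15

LOAD_FAST a → push -3. Stack: [-3]
LOAD_CONST → push 2. Stack: [-3, 2]
BINARY_OP << → -3 << 2 = -12. Stack: [-12]
STORE_FAST n → n=-12. Stack: []
LOAD_CONST → push 11. Stack: [11]
LOAD_FAST a → push -3. Stack: [11, -3]
BINARY_OP + → 11 + -3 = 8. Stack: [8]
LOAD_FAST n → push -12. Stack: [8, -12]
BINARY_OP | → 8 | -12 = -4. Stack: [-4]
STORE_FAST x → x=-4. Stack: []
LOAD_FAST_LOAD_FAST x,a → push -4,-3. Stack: [-4, -3]
COMPARE_OP bool(>=) → -4 vs -3 = False. Stack: [False]
POP_JUMP_IF_FALSE → pop False; jump. Stack: []
LOAD_FAST a → push -3. Stack: [-3]
LOAD_CONST → push 3. Stack: [-3, 3]
BINARY_OP % → -3 % 3 = 0. Stack: [0]
STORE_FAST z → z=0. Stack: []
LOAD_CONST → push 7. Stack: [7]
LOAD_FAST_LOAD_FAST x,n → push -4,-12. Stack: [7, -4, -12]
BINARY_OP - → -4 - -12 = 8. Stack: [7, 8]
BINARY_OP ^ → 7 ^ 8 = 15. Stack: [15]
STORE_FAST r → r=15. Stack: []
LOAD_FAST r → push 15. Stack: [15]
RETURN_VALUE → return 15.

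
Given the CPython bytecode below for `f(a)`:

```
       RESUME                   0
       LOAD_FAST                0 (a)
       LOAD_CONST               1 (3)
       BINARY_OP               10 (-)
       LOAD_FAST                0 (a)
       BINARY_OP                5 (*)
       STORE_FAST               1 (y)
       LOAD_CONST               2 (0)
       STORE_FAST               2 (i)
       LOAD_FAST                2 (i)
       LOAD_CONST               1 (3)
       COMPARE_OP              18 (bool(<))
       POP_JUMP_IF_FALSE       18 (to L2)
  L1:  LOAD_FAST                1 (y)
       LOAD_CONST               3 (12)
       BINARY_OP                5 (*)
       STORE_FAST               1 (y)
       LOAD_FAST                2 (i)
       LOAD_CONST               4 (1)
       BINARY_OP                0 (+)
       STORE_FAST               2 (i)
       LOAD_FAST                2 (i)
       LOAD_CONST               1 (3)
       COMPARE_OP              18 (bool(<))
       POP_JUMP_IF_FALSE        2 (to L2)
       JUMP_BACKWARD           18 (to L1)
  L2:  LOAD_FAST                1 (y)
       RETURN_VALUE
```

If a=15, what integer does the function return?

311040

LOAD_FAST a → push 15. Stack: [15]
LOAD_CONST → push 3. Stack: [15, 3]
BINARY_OP - → 15 - 3 = 12. Stack: [12]
LOAD_FAST a → push 15. Stack: [12, 15]
BINARY_OP * → 12 * 15 = 180. Stack: [180]
STORE_FAST y → y=180. Stack: []
LOAD_CONST → push 0. Stack: [0]
STORE_FAST i → i=0. Stack: []
LOAD_FAST i → push 0. Stack: [0]
LOAD_CONST → push 3. Stack: [0, 3]
COMPARE_OP bool(<) → 0 vs 3 = True. Stack: [True]
POP_JUMP_IF_FALSE → pop True; no jump. Stack: []
LOAD_FAST y → push 180. Stack: [180]
LOAD_CONST → push 12. Stack: [180, 12]
BINARY_OP * → 180 * 12 = 2160. Stack: [2160]
STORE_FAST y → y=2160. Stack: []
LOAD_FAST i → push 0. Stack: [0]
LOAD_CONST → push 1. Stack: [0, 1]
BINARY_OP + → 0 + 1 = 1. Stack: [1]
STORE_FAST i → i=1. Stack: []
LOAD_FAST i → push 1. Stack: [1]
LOAD_CONST → push 3. Stack: [1, 3]
COMPARE_OP bool(<) → 1 vs 3 = True. Stack: [True]
POP_JUMP_IF_FALSE → pop True; no jump. Stack: []
LOAD_FAST y → push 2160. Stack: [2160]
LOAD_CONST → push 12. Stack: [2160, 12]
BINARY_OP * → 2160 * 12 = 25920. Stack: [25920]
STORE_FAST y → y=25920. Stack: []
LOAD_FAST i → push 1. Stack: [1]
LOAD_CONST → push 1. Stack: [1, 1]
BINARY_OP + → 1 + 1 = 2. Stack: [2]
STORE_FAST i → i=2. Stack: []
LOAD_FAST i → push 2. Stack: [2]
LOAD_CONST → push 3. Stack: [2, 3]
COMPARE_OP bool(<) → 2 vs 3 = True. Stack: [True]
POP_JUMP_IF_FALSE → pop True; no jump. Stack: []
LOAD_FAST y → push 25920. Stack: [25920]
LOAD_CONST → push 12. Stack: [25920, 12]
BINARY_OP * → 25920 * 12 = 311040. Stack: [311040]
STORE_FAST y → y=311040. Stack: []
LOAD_FAST i → push 2. Stack: [2]
LOAD_CONST → push 1. Stack: [2, 1]
BINARY_OP + → 2 + 1 = 3. Stack: [3]
STORE_FAST i → i=3. Stack: []
LOAD_FAST i → push 3. Stack: [3]
LOAD_CONST → push 3. Stack: [3, 3]
COMPARE_OP bool(<) → 3 vs 3 = False. Stack: [False]
POP_JUMP_IF_FALSE → pop False; jump. Stack: []
LOAD_FAST y → push 311040. Stack: [311040]
RETURN_VALUE → return 311040.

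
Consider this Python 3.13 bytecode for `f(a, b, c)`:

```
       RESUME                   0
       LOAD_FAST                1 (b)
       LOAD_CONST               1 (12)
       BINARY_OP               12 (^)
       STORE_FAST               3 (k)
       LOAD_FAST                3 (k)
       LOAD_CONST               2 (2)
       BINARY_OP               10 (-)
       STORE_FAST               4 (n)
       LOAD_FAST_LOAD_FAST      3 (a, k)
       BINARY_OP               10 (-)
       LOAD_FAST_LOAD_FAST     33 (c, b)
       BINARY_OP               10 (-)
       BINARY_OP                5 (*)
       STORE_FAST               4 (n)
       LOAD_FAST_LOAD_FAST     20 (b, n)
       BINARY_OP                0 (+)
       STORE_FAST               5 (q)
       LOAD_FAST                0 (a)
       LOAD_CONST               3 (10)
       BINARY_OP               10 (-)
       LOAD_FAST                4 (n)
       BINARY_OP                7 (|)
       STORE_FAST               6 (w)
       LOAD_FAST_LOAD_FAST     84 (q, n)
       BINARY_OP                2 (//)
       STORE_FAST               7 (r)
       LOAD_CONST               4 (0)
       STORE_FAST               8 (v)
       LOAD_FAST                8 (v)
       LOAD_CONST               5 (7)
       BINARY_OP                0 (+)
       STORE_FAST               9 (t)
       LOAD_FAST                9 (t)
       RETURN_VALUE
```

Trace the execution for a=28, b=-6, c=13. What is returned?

7

LOAD_FAST b → push -6. Stack: [-6]
LOAD_CONST → push 12. Stack: [-6, 12]
BINARY_OP ^ → -6 ^ 12 = -10. Stack: [-10]
STORE_FAST k → k=-10. Stack: []
LOAD_FAST k → push -10. Stack: [-10]
LOAD_CONST → push 2. Stack: [-10, 2]
BINARY_OP - → -10 - 2 = -12. Stack: [-12]
STORE_FAST n → n=-12. Stack: []
LOAD_FAST_LOAD_FAST a,k → push 28,-10. Stack: [28, -10]
BINARY_OP - → 28 - -10 = 38. Stack: [38]
LOAD_FAST_LOAD_FAST c,b → push 13,-6. Stack: [38, 13, -6]
BINARY_OP - → 13 - -6 = 19. Stack: [38, 19]
BINARY_OP * → 38 * 19 = 722. Stack: [722]
STORE_FAST n → n=722. Stack: []
LOAD_FAST_LOAD_FAST b,n → push -6,722. Stack: [-6, 722]
BINARY_OP + → -6 + 722 = 716. Stack: [716]
STORE_FAST q → q=716. Stack: []
LOAD_FAST a → push 28. Stack: [28]
LOAD_CONST → push 10. Stack: [28, 10]
BINARY_OP - → 28 - 10 = 18. Stack: [18]
LOAD_FAST n → push 722. Stack: [18, 722]
BINARY_OP | → 18 | 722 = 722. Stack: [722]
STORE_FAST w → w=722. Stack: []
LOAD_FAST_LOAD_FAST q,n → push 716,722. Stack: [716, 722]
BINARY_OP // → 716 // 722 = 0. Stack: [0]
STORE_FAST r → r=0. Stack: []
LOAD_CONST → push 0. Stack: [0]
STORE_FAST v → v=0. Stack: []
LOAD_FAST v → push 0. Stack: [0]
LOAD_CONST → push 7. Stack: [0, 7]
BINARY_OP + → 0 + 7 = 7. Stack: [7]
STORE_FAST t → t=7. Stack: []
LOAD_FAST t → push 7. Stack: [7]
RETURN_VALUE → return 7.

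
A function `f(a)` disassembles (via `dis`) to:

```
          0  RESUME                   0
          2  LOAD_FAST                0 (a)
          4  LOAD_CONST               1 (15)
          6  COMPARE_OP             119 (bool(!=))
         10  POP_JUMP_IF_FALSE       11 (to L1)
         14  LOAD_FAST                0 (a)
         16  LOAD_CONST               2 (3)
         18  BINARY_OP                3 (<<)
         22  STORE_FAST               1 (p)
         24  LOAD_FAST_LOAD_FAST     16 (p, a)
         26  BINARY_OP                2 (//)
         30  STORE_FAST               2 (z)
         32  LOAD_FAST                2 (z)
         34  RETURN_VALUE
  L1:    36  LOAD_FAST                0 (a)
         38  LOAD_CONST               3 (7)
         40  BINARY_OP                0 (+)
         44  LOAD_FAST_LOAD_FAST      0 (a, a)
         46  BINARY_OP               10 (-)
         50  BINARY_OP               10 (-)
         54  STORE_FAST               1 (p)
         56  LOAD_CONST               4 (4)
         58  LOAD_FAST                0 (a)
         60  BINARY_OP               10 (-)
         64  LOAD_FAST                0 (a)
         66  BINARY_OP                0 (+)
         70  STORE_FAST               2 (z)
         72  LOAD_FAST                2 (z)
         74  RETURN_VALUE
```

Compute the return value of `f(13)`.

8

LOAD_FAST a → push 13. Stack: [13]
LOAD_CONST → push 15. Stack: [13, 15]
COMPARE_OP bool(!=) → 13 vs 15 = True. Stack: [True]
POP_JUMP_IF_FALSE → pop True; no jump. Stack: []
LOAD_FAST a → push 13. Stack: [13]
LOAD_CONST → push 3. Stack: [13, 3]
BINARY_OP << → 13 << 3 = 104. Stack: [104]
STORE_FAST p → p=104. Stack: []
LOAD_FAST_LOAD_FAST p,a → push 104,13. Stack: [104, 13]
BINARY_OP // → 104 // 13 = 8. Stack: [8]
STORE_FAST z → z=8. Stack: []
LOAD_FAST z → push 8. Stack: [8]
RETURN_VALUE → return 8.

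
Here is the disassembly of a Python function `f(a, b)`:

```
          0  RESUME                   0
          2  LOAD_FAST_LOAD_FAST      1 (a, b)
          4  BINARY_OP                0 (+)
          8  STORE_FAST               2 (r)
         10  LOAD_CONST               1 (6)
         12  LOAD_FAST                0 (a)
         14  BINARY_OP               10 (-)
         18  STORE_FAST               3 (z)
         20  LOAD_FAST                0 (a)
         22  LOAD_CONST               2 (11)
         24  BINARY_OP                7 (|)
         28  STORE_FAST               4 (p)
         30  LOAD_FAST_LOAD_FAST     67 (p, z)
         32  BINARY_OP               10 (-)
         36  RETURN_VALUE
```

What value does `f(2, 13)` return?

7

LOAD_FAST_LOAD_FAST a,b → push 2,13. Stack: [2, 13]
BINARY_OP + → 2 + 13 = 15. Stack: [15]
STORE_FAST r → r=15. Stack: []
LOAD_CONST → push 6. Stack: [6]
LOAD_FAST a → push 2. Stack: [6, 2]
BINARY_OP - → 6 - 2 = 4. Stack: [4]
STORE_FAST z → z=4. Stack: []
LOAD_FAST a → push 2. Stack: [2]
LOAD_CONST → push 11. Stack: [2, 11]
BINARY_OP | → 2 | 11 = 11. Stack: [11]
STORE_FAST p → p=11. Stack: []
LOAD_FAST_LOAD_FAST p,z → push 11,4. Stack: [11, 4]
BINARY_OP - → 11 - 4 = 7. Stack: [7]
RETURN_VALUE → return 7.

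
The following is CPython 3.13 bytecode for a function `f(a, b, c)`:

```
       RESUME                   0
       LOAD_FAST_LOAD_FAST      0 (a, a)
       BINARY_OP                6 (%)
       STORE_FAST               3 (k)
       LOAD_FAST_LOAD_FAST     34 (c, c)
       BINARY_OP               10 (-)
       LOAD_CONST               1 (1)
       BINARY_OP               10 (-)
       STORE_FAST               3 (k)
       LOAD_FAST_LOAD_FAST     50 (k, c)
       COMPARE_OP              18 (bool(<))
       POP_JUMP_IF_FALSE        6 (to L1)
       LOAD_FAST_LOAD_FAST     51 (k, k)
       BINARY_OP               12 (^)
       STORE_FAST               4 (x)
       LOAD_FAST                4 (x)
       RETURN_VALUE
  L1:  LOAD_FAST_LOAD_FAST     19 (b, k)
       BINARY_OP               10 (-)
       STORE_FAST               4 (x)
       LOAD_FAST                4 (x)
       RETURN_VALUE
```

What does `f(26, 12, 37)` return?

LOAD_FAST_LOAD_FAST a,a → push 26,26. Stack: [26, 26]
BINARY_OP % → 26 % 26 = 0. Stack: [0]
STORE_FAST k → k=0. Stack: []
LOAD_FAST_LOAD_FAST c,c → push 37,37. Stack: [37, 37]
BINARY_OP - → 37 - 37 = 0. Stack: [0]
LOAD_CONST → push 1. Stack: [0, 1]
BINARY_OP - → 0 - 1 = -1. Stack: [-1]
STORE_FAST k → k=-1. Stack: []
LOAD_FAST_LOAD_FAST k,c → push -1,37. Stack: [-1, 37]
COMPARE_OP bool(<) → -1 vs 37 = True. Stack: [True]
POP_JUMP_IF_FALSE → pop True; no jump. Stack: []
LOAD_FAST_LOAD_FAST k,k → push -1,-1. Stack: [-1, -1]
BINARY_OP ^ → -1 ^ -1 = 0. Stack: [0]
STORE_FAST x → x=0. Stack: []
LOAD_FAST x → push 0. Stack: [0]
RETURN_VALUE → return 0.

0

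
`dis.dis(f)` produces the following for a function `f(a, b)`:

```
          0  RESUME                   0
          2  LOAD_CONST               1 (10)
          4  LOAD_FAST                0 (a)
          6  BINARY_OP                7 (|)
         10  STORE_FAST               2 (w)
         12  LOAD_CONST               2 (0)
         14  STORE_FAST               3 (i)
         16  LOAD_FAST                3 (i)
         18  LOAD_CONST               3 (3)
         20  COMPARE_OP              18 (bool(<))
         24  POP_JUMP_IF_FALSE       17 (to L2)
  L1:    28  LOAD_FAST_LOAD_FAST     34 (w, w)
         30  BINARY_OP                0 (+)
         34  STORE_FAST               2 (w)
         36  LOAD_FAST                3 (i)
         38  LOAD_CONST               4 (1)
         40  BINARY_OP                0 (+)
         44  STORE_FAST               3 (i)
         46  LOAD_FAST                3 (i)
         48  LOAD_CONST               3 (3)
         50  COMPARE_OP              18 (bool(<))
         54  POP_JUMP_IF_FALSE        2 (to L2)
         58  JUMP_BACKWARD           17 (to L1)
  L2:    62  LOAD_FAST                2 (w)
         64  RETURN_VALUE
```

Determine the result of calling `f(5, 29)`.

LOAD_CONST → push 10. Stack: [10]
LOAD_FAST a → push 5. Stack: [10, 5]
BINARY_OP | → 10 | 5 = 15. Stack: [15]
STORE_FAST w → w=15. Stack: []
LOAD_CONST → push 0. Stack: [0]
STORE_FAST i → i=0. Stack: []
LOAD_FAST i → push 0. Stack: [0]
LOAD_CONST → push 3. Stack: [0, 3]
COMPARE_OP bool(<) → 0 vs 3 = True. Stack: [True]
POP_JUMP_IF_FALSE → pop True; no jump. Stack: []
LOAD_FAST_LOAD_FAST w,w → push 15,15. Stack: [15, 15]
BINARY_OP + → 15 + 15 = 30. Stack: [30]
STORE_FAST w → w=30. Stack: []
LOAD_FAST i → push 0. Stack: [0]
LOAD_CONST → push 1. Stack: [0, 1]
BINARY_OP + → 0 + 1 = 1. Stack: [1]
STORE_FAST i → i=1. Stack: []
LOAD_FAST i → push 1. Stack: [1]
LOAD_CONST → push 3. Stack: [1, 3]
COMPARE_OP bool(<) → 1 vs 3 = True. Stack: [True]
POP_JUMP_IF_FALSE → pop True; no jump. Stack: []
LOAD_FAST_LOAD_FAST w,w → push 30,30. Stack: [30, 30]
BINARY_OP + → 30 + 30 = 60. Stack: [60]
STORE_FAST w → w=60. Stack: []
LOAD_FAST i → push 1. Stack: [1]
LOAD_CONST → push 1. Stack: [1, 1]
BINARY_OP + → 1 + 1 = 2. Stack: [2]
STORE_FAST i → i=2. Stack: []
LOAD_FAST i → push 2. Stack: [2]
LOAD_CONST → push 3. Stack: [2, 3]
COMPARE_OP bool(<) → 2 vs 3 = True. Stack: [True]
POP_JUMP_IF_FALSE → pop True; no jump. Stack: []
LOAD_FAST_LOAD_FAST w,w → push 60,60. Stack: [60, 60]
BINARY_OP + → 60 + 60 = 120. Stack: [120]
STORE_FAST w → w=120. Stack: []
LOAD_FAST i → push 2. Stack: [2]
LOAD_CONST → push 1. Stack: [2, 1]
BINARY_OP + → 2 + 1 = 3. Stack: [3]
STORE_FAST i → i=3. Stack: []
LOAD_FAST i → push 3. Stack: [3]
LOAD_CONST → push 3. Stack: [3, 3]
COMPARE_OP bool(<) → 3 vs 3 = False. Stack: [False]
POP_JUMP_IF_FALSE → pop False; jump. Stack: []
LOAD_FAST w → push 120. Stack: [120]
RETURN_VALUE → return 120.

120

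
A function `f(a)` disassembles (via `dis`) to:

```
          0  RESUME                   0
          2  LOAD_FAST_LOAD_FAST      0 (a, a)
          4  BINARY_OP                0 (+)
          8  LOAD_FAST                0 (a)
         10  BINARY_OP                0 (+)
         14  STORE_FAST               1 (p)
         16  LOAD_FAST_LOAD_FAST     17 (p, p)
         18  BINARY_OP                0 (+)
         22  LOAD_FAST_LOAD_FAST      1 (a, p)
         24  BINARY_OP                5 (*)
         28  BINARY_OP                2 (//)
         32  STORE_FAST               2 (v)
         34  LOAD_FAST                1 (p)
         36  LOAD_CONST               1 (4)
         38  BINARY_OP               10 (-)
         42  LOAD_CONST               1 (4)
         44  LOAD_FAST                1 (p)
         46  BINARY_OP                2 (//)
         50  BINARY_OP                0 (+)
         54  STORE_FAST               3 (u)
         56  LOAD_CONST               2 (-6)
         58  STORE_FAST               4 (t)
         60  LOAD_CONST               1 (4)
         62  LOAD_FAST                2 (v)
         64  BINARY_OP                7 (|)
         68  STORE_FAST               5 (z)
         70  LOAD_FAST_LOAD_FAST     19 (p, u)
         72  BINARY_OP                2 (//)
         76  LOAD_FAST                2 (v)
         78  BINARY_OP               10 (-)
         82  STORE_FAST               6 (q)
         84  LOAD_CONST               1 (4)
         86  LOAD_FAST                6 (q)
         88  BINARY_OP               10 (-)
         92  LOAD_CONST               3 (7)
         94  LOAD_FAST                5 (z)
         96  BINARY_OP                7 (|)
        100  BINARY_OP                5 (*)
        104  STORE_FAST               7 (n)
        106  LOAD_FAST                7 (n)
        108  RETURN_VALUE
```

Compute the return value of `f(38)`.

LOAD_FAST_LOAD_FAST a,a → push 38,38. Stack: [38, 38]
BINARY_OP + → 38 + 38 = 76. Stack: [76]
LOAD_FAST a → push 38. Stack: [76, 38]
BINARY_OP + → 76 + 38 = 114. Stack: [114]
STORE_FAST p → p=114. Stack: []
LOAD_FAST_LOAD_FAST p,p → push 114,114. Stack: [114, 114]
BINARY_OP + → 114 + 114 = 228. Stack: [228]
LOAD_FAST_LOAD_FAST a,p → push 38,114. Stack: [228, 38, 114]
BINARY_OP * → 38 * 114 = 4332. Stack: [228, 4332]
BINARY_OP // → 228 // 4332 = 0. Stack: [0]
STORE_FAST v → v=0. Stack: []
LOAD_FAST p → push 114. Stack: [114]
LOAD_CONST → push 4. Stack: [114, 4]
BINARY_OP - → 114 - 4 = 110. Stack: [110]
LOAD_CONST → push 4. Stack: [110, 4]
LOAD_FAST p → push 114. Stack: [110, 4, 114]
BINARY_OP // → 4 // 114 = 0. Stack: [110, 0]
BINARY_OP + → 110 + 0 = 110. Stack: [110]
STORE_FAST u → u=110. Stack: []
LOAD_CONST → push -6. Stack: [-6]
STORE_FAST t → t=-6. Stack: []
LOAD_CONST → push 4. Stack: [4]
LOAD_FAST v → push 0. Stack: [4, 0]
BINARY_OP | → 4 | 0 = 4. Stack: [4]
STORE_FAST z → z=4. Stack: []
LOAD_FAST_LOAD_FAST p,u → push 114,110. Stack: [114, 110]
BINARY_OP // → 114 // 110 = 1. Stack: [1]
LOAD_FAST v → push 0. Stack: [1, 0]
BINARY_OP - → 1 - 0 = 1. Stack: [1]
STORE_FAST q → q=1. Stack: []
LOAD_CONST → push 4. Stack: [4]
LOAD_FAST q → push 1. Stack: [4, 1]
BINARY_OP - → 4 - 1 = 3. Stack: [3]
LOAD_CONST → push 7. Stack: [3, 7]
LOAD_FAST z → push 4. Stack: [3, 7, 4]
BINARY_OP | → 7 | 4 = 7. Stack: [3, 7]
BINARY_OP * → 3 * 7 = 21. Stack: [21]
STORE_FAST n → n=21. Stack: []
LOAD_FAST n → push 21. Stack: [21]
RETURN_VALUE → return 21.

21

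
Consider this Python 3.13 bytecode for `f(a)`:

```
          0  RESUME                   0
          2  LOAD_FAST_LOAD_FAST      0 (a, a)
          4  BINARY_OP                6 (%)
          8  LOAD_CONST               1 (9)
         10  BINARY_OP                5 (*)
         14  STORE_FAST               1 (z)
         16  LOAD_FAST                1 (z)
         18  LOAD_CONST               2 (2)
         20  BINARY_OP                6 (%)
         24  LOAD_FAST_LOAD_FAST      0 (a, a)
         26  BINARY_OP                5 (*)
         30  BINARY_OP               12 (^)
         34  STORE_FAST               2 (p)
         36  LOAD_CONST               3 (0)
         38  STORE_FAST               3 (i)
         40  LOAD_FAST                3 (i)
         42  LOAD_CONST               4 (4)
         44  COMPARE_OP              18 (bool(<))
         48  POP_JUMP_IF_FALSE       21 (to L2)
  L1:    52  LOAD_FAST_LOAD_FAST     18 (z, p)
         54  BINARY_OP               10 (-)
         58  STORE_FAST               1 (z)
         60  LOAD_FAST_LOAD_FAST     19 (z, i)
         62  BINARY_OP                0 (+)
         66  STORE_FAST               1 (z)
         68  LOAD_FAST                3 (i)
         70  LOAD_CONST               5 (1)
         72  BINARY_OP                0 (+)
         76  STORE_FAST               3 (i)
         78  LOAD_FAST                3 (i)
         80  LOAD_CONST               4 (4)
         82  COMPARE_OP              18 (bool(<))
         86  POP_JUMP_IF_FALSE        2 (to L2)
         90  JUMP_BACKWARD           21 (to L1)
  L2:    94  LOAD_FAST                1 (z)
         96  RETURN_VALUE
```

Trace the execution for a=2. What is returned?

LOAD_FAST_LOAD_FAST a,a → push 2,2
BINARY_OP % → 2 % 2 = 0
LOAD_CONST → push 9
BINARY_OP * → 0 * 9 = 0
STORE_FAST z → z=0
LOAD_FAST z → push 0
LOAD_CONST → push 2
BINARY_OP % → 0 % 2 = 0
LOAD_FAST_LOAD_FAST a,a → push 2,2
BINARY_OP * → 2 * 2 = 4
BINARY_OP ^ → 0 ^ 4 = 4
STORE_FAST p → p=4
LOAD_CONST → push 0
STORE_FAST i → i=0
LOAD_FAST i → push 0
LOAD_CONST → push 4
COMPARE_OP bool(<) → 0 vs 4 = True
POP_JUMP_IF_FALSE → pop True; no jump
LOAD_FAST_LOAD_FAST z,p → push 0,4
BINARY_OP - → 0 - 4 = -4
STORE_FAST z → z=-4
LOAD_FAST_LOAD_FAST z,i → push -4,0
BINARY_OP + → -4 + 0 = -4
STORE_FAST z → z=-4
LOAD_FAST i → push 0
LOAD_CONST → push 1
BINARY_OP + → 0 + 1 = 1
STORE_FAST i → i=1
LOAD_FAST i → push 1
LOAD_CONST → push 4
COMPARE_OP bool(<) → 1 vs 4 = True
POP_JUMP_IF_FALSE → pop True; no jump
LOAD_FAST_LOAD_FAST z,p → push -4,4
BINARY_OP - → -4 - 4 = -8
STORE_FAST z → z=-8
LOAD_FAST_LOAD_FAST z,i → push -8,1
BINARY_OP + → -8 + 1 = -7
STORE_FAST z → z=-7
LOAD_FAST i → push 1
LOAD_CONST → push 1
BINARY_OP + → 1 + 1 = 2
STORE_FAST i → i=2
LOAD_FAST i → push 2
LOAD_CONST → push 4
COMPARE_OP bool(<) → 2 vs 4 = True
POP_JUMP_IF_FALSE → pop True; no jump
LOAD_FAST_LOAD_FAST z,p → push -7,4
BINARY_OP - → -7 - 4 = -11
STORE_FAST z → z=-11
LOAD_FAST_LOAD_FAST z,i → push -11,2
BINARY_OP + → -11 + 2 = -9
STORE_FAST z → z=-9
LOAD_FAST i → push 2
LOAD_CONST → push 1
BINARY_OP + → 2 + 1 = 3
STORE_FAST i → i=3
LOAD_FAST i → push 3
LOAD_CONST → push 4
COMPARE_OP bool(<) → 3 vs 4 = True
POP_JUMP_IF_FALSE → pop True; no jump
LOAD_FAST_LOAD_FAST z,p → push -9,4
BINARY_OP - → -9 - 4 = -13
STORE_FAST z → z=-13
LOAD_FAST_LOAD_FAST z,i → push -13,3
BINARY_OP + → -13 + 3 = -10
STORE_FAST z → z=-10
LOAD_FAST i → push 3
LOAD_CONST → push 1
BINARY_OP + → 3 + 1 = 4
STORE_FAST i → i=4
LOAD_FAST i → push 4
LOAD_CONST → push 4
COMPARE_OP bool(<) → 4 vs 4 = False
POP_JUMP_IF_FALSE → pop False; jump
LOAD_FAST z → push -10
RETURN_VALUE → return -10.

-10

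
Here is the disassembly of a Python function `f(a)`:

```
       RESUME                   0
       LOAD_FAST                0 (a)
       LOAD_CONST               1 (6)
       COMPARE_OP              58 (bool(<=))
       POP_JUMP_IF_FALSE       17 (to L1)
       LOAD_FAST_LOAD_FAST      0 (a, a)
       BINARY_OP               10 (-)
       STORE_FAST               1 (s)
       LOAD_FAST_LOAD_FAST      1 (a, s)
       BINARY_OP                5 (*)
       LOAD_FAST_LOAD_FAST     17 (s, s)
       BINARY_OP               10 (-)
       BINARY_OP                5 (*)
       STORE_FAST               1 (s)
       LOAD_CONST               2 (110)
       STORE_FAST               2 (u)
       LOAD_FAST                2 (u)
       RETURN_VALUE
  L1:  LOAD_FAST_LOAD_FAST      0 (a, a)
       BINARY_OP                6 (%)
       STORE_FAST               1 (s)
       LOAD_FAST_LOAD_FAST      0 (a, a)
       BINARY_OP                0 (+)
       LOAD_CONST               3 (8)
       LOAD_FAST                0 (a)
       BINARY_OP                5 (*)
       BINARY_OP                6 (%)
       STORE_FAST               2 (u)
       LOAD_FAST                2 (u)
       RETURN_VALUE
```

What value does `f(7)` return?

LOAD_FAST a → push 7. Stack: [7]
LOAD_CONST → push 6. Stack: [7, 6]
COMPARE_OP bool(<=) → 7 vs 6 = False. Stack: [False]
POP_JUMP_IF_FALSE → pop False; jump. Stack: []
LOAD_FAST_LOAD_FAST a,a → push 7,7. Stack: [7, 7]
BINARY_OP % → 7 % 7 = 0. Stack: [0]
STORE_FAST s → s=0. Stack: []
LOAD_FAST_LOAD_FAST a,a → push 7,7. Stack: [7, 7]
BINARY_OP + → 7 + 7 = 14. Stack: [14]
LOAD_CONST → push 8. Stack: [14, 8]
LOAD_FAST a → push 7. Stack: [14, 8, 7]
BINARY_OP * → 8 * 7 = 56. Stack: [14, 56]
BINARY_OP % → 14 % 56 = 14. Stack: [14]
STORE_FAST u → u=14. Stack: []
LOAD_FAST u → push 14. Stack: [14]
RETURN_VALUE → return 14.

14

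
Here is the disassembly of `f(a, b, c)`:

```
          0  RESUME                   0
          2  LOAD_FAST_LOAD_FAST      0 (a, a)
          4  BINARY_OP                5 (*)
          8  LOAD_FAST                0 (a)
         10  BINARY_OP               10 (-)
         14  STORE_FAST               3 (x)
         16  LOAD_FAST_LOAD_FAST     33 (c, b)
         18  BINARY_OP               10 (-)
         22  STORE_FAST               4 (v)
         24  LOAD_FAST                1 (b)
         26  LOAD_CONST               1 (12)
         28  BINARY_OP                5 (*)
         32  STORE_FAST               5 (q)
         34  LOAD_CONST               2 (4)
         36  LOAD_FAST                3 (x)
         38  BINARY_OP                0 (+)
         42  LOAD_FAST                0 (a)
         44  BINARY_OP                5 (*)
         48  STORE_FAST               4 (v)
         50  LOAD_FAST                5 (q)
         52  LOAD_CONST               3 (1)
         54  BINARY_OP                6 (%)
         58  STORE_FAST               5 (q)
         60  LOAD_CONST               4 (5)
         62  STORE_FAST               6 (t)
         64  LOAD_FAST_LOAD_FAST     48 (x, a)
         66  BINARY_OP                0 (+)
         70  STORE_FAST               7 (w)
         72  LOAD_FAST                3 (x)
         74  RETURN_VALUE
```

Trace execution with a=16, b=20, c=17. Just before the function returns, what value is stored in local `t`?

LOAD_FAST_LOAD_FAST a,a → push 16,16. Stack: [16, 16]
BINARY_OP * → 16 * 16 = 256. Stack: [256]
LOAD_FAST a → push 16. Stack: [256, 16]
BINARY_OP - → 256 - 16 = 240. Stack: [240]
STORE_FAST x → x=240. Stack: []
LOAD_FAST_LOAD_FAST c,b → push 17,20. Stack: [17, 20]
BINARY_OP - → 17 - 20 = -3. Stack: [-3]
STORE_FAST v → v=-3. Stack: []
LOAD_FAST b → push 20. Stack: [20]
LOAD_CONST → push 12. Stack: [20, 12]
BINARY_OP * → 20 * 12 = 240. Stack: [240]
STORE_FAST q → q=240. Stack: []
LOAD_CONST → push 4. Stack: [4]
LOAD_FAST x → push 240. Stack: [4, 240]
BINARY_OP + → 4 + 240 = 244. Stack: [244]
LOAD_FAST a → push 16. Stack: [244, 16]
BINARY_OP * → 244 * 16 = 3904. Stack: [3904]
STORE_FAST v → v=3904. Stack: []
LOAD_FAST q → push 240. Stack: [240]
LOAD_CONST → push 1. Stack: [240, 1]
BINARY_OP % → 240 % 1 = 0. Stack: [0]
STORE_FAST q → q=0. Stack: []
LOAD_CONST → push 5. Stack: [5]
STORE_FAST t → t=5. Stack: []
LOAD_FAST_LOAD_FAST x,a → push 240,16. Stack: [240, 16]
BINARY_OP + → 240 + 16 = 256. Stack: [256]
STORE_FAST w → w=256. Stack: []
LOAD_FAST x → push 240. Stack: [240]
RETURN_VALUE → return 240.

5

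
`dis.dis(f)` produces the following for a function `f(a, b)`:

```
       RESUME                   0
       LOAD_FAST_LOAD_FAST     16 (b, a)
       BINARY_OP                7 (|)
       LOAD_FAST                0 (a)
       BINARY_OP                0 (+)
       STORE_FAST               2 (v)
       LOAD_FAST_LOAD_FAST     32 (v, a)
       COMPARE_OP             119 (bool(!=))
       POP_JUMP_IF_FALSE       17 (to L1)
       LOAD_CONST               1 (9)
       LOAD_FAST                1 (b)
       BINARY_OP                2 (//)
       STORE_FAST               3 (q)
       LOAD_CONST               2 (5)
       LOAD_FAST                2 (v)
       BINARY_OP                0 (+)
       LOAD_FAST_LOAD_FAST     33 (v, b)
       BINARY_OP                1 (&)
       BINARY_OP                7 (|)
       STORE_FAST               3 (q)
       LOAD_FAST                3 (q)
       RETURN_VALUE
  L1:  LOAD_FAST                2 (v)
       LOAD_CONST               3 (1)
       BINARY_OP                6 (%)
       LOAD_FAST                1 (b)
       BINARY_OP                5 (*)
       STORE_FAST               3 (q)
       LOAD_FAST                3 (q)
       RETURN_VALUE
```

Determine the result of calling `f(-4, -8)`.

LOAD_FAST_LOAD_FAST b,a → push -8,-4. Stack: [-8, -4]
BINARY_OP | → -8 | -4 = -4. Stack: [-4]
LOAD_FAST a → push -4. Stack: [-4, -4]
BINARY_OP + → -4 + -4 = -8. Stack: [-8]
STORE_FAST v → v=-8. Stack: []
LOAD_FAST_LOAD_FAST v,a → push -8,-4. Stack: [-8, -4]
COMPARE_OP bool(!=) → -8 vs -4 = True. Stack: [True]
POP_JUMP_IF_FALSE → pop True; no jump. Stack: []
LOAD_CONST → push 9. Stack: [9]
LOAD_FAST b → push -8. Stack: [9, -8]
BINARY_OP // → 9 // -8 = -2. Stack: [-2]
STORE_FAST q → q=-2. Stack: []
LOAD_CONST → push 5. Stack: [5]
LOAD_FAST v → push -8. Stack: [5, -8]
BINARY_OP + → 5 + -8 = -3. Stack: [-3]
LOAD_FAST_LOAD_FAST v,b → push -8,-8. Stack: [-3, -8, -8]
BINARY_OP & → -8 & -8 = -8. Stack: [-3, -8]
BINARY_OP | → -3 | -8 = -3. Stack: [-3]
STORE_FAST q → q=-3. Stack: []
LOAD_FAST q → push -3. Stack: [-3]
RETURN_VALUE → return -3.

-3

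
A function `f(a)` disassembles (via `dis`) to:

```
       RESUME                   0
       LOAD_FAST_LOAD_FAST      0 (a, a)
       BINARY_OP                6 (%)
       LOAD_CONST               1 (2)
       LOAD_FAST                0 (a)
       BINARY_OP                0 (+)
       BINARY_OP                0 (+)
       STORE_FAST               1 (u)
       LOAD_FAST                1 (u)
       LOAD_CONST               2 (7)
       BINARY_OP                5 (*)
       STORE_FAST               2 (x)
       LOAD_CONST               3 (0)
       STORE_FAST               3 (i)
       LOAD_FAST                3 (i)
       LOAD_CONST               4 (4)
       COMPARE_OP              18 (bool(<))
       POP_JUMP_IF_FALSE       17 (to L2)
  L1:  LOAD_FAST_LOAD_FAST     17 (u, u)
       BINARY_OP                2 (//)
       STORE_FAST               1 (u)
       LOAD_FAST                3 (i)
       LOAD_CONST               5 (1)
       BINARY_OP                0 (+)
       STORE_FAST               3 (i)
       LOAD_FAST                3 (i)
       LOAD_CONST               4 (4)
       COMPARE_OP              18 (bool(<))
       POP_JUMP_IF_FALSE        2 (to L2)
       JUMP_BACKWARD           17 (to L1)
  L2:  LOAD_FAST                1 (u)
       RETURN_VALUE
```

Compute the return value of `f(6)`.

LOAD_FAST_LOAD_FAST a,a → push 6,6. Stack: [6, 6]
BINARY_OP % → 6 % 6 = 0. Stack: [0]
LOAD_CONST → push 2. Stack: [0, 2]
LOAD_FAST a → push 6. Stack: [0, 2, 6]
BINARY_OP + → 2 + 6 = 8. Stack: [0, 8]
BINARY_OP + → 0 + 8 = 8. Stack: [8]
STORE_FAST u → u=8. Stack: []
LOAD_FAST u → push 8. Stack: [8]
LOAD_CONST → push 7. Stack: [8, 7]
BINARY_OP * → 8 * 7 = 56. Stack: [56]
STORE_FAST x → x=56. Stack: []
LOAD_CONST → push 0. Stack: [0]
STORE_FAST i → i=0. Stack: []
LOAD_FAST i → push 0. Stack: [0]
LOAD_CONST → push 4. Stack: [0, 4]
COMPARE_OP bool(<) → 0 vs 4 = True. Stack: [True]
POP_JUMP_IF_FALSE → pop True; no jump. Stack: []
LOAD_FAST_LOAD_FAST u,u → push 8,8. Stack: [8, 8]
BINARY_OP // → 8 // 8 = 1. Stack: [1]
STORE_FAST u → u=1. Stack: []
LOAD_FAST i → push 0. Stack: [0]
LOAD_CONST → push 1. Stack: [0, 1]
BINARY_OP + → 0 + 1 = 1. Stack: [1]
STORE_FAST i → i=1. Stack: []
LOAD_FAST i → push 1. Stack: [1]
LOAD_CONST → push 4. Stack: [1, 4]
COMPARE_OP bool(<) → 1 vs 4 = True. Stack: [True]
POP_JUMP_IF_FALSE → pop True; no jump. Stack: []
LOAD_FAST_LOAD_FAST u,u → push 1,1. Stack: [1, 1]
BINARY_OP // → 1 // 1 = 1. Stack: [1]
STORE_FAST u → u=1. Stack: []
LOAD_FAST i → push 1. Stack: [1]
LOAD_CONST → push 1. Stack: [1, 1]
BINARY_OP + → 1 + 1 = 2. Stack: [2]
STORE_FAST i → i=2. Stack: []
LOAD_FAST i → push 2. Stack: [2]
LOAD_CONST → push 4. Stack: [2, 4]
COMPARE_OP bool(<) → 2 vs 4 = True. Stack: [True]
POP_JUMP_IF_FALSE → pop True; no jump. Stack: []
LOAD_FAST_LOAD_FAST u,u → push 1,1. Stack: [1, 1]
BINARY_OP // → 1 // 1 = 1. Stack: [1]
STORE_FAST u → u=1. Stack: []
LOAD_FAST i → push 2. Stack: [2]
LOAD_CONST → push 1. Stack: [2, 1]
BINARY_OP + → 2 + 1 = 3. Stack: [3]
STORE_FAST i → i=3. Stack: []
LOAD_FAST i → push 3. Stack: [3]
LOAD_CONST → push 4. Stack: [3, 4]
COMPARE_OP bool(<) → 3 vs 4 = True. Stack: [True]
POP_JUMP_IF_FALSE → pop True; no jump. Stack: []
LOAD_FAST_LOAD_FAST u,u → push 1,1. Stack: [1, 1]
BINARY_OP // → 1 // 1 = 1. Stack: [1]
STORE_FAST u → u=1. Stack: []
LOAD_FAST i → push 3. Stack: [3]
LOAD_CONST → push 1. Stack: [3, 1]
BINARY_OP + → 3 + 1 = 4. Stack: [4]
STORE_FAST i → i=4. Stack: []
LOAD_FAST i → push 4. Stack: [4]
LOAD_CONST → push 4. Stack: [4, 4]
COMPARE_OP bool(<) → 4 vs 4 = False. Stack: [False]
POP_JUMP_IF_FALSE → pop False; jump. Stack: []
LOAD_FAST u → push 1. Stack: [1]
RETURN_VALUE → return 1.

1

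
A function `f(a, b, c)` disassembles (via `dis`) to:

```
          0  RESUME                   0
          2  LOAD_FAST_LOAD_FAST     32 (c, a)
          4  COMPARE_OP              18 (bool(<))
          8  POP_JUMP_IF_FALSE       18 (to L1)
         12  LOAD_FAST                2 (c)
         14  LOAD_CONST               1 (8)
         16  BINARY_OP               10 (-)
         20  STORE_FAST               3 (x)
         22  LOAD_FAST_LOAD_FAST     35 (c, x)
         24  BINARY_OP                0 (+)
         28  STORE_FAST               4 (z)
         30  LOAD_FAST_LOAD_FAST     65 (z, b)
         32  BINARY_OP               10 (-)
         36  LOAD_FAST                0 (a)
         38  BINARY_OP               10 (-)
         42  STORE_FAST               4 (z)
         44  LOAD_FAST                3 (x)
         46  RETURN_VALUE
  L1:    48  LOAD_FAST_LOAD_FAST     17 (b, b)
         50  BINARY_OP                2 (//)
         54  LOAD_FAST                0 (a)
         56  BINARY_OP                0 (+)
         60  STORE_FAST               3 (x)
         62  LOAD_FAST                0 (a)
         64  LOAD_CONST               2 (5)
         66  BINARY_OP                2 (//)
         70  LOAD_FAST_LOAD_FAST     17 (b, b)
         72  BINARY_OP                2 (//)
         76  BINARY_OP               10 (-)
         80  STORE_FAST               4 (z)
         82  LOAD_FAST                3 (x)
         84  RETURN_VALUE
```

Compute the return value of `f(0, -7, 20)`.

LOAD_FAST_LOAD_FAST c,a → push 20,0. Stack: [20, 0]
COMPARE_OP bool(<) → 20 vs 0 = False. Stack: [False]
POP_JUMP_IF_FALSE → pop False; jump. Stack: []
LOAD_FAST_LOAD_FAST b,b → push -7,-7. Stack: [-7, -7]
BINARY_OP // → -7 // -7 = 1. Stack: [1]
LOAD_FAST a → push 0. Stack: [1, 0]
BINARY_OP + → 1 + 0 = 1. Stack: [1]
STORE_FAST x → x=1. Stack: []
LOAD_FAST a → push 0. Stack: [0]
LOAD_CONST → push 5. Stack: [0, 5]
BINARY_OP // → 0 // 5 = 0. Stack: [0]
LOAD_FAST_LOAD_FAST b,b → push -7,-7. Stack: [0, -7, -7]
BINARY_OP // → -7 // -7 = 1. Stack: [0, 1]
BINARY_OP - → 0 - 1 = -1. Stack: [-1]
STORE_FAST z → z=-1. Stack: []
LOAD_FAST x → push 1. Stack: [1]
RETURN_VALUE → return 1.

1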